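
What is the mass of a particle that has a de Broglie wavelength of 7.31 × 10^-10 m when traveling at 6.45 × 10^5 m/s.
1.41 × 10^-30 kg

From the de Broglie relation λ = h/(mv), we solve for m:

m = h/(λv)
m = (6.626 × 10^-34 J·s) / (7.31 × 10^-10 m × 6.45 × 10^5 m/s)
m = 1.41 × 10^-30 kg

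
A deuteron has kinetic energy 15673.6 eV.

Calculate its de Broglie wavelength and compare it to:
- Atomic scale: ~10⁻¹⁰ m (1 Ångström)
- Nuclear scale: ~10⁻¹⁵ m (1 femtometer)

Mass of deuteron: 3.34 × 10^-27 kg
λ = 1.62 × 10^-13 m, which is between nuclear and atomic scales.

Using λ = h/√(2mKE):

KE = 15673.6 eV = 2.511 × 10^-15 J

λ = h/√(2mKE)
λ = (6.626 × 10^-34 J·s) / √(2 × 3.34 × 10^-27 kg × 2.511 × 10^-15 J)
λ = 1.62 × 10^-13 m

Comparison:
- Atomic scale (10⁻¹⁰ m): λ is 0.0016× this size
- Nuclear scale (10⁻¹⁵ m): λ is 1.6e+02× this size

The wavelength is between nuclear and atomic scales.

This wavelength is appropriate for probing atomic structure but too large for nuclear physics experiments.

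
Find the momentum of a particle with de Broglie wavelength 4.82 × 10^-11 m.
1.37 × 10^-23 kg·m/s

From the de Broglie relation λ = h/p, we solve for p:

p = h/λ
p = (6.626 × 10^-34 J·s) / (4.82 × 10^-11 m)
p = 1.37 × 10^-23 kg·m/s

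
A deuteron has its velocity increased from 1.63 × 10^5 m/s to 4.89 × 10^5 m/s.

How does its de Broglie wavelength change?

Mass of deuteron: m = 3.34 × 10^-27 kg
The wavelength decreases by a factor of 3.

Using λ = h/(mv):

Initial wavelength: λ₁ = h/(mv₁) = 1.22 × 10^-12 m
Final wavelength: λ₂ = h/(mv₂) = 4.06 × 10^-13 m

Since λ ∝ 1/v, when velocity increases by a factor of 3, the wavelength decreases by a factor of 3.

λ₂/λ₁ = v₁/v₂ = 1/3

The wavelength decreases by a factor of 3.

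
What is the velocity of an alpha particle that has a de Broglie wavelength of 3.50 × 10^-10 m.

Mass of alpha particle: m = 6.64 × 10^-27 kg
2.85 × 10^2 m/s

From the de Broglie relation λ = h/(mv), we solve for v:

v = h/(mλ)
v = (6.626 × 10^-34 J·s) / (6.64 × 10^-27 kg × 3.50 × 10^-10 m)
v = 2.85 × 10^2 m/s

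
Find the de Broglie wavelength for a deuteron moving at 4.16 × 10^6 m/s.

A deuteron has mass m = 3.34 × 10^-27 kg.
4.77 × 10^-14 m

Using the de Broglie relation λ = h/(mv):

λ = h/(mv)
λ = (6.626 × 10^-34 J·s) / (3.34 × 10^-27 kg × 4.16 × 10^6 m/s)
λ = 4.77 × 10^-14 m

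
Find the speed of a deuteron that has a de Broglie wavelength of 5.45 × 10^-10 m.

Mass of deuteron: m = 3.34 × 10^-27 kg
3.64 × 10^2 m/s

From the de Broglie relation λ = h/(mv), we solve for v:

v = h/(mλ)
v = (6.626 × 10^-34 J·s) / (3.34 × 10^-27 kg × 5.45 × 10^-10 m)
v = 3.64 × 10^2 m/s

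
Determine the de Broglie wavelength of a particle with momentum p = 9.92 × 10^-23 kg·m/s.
6.68 × 10^-12 m

Using the de Broglie relation λ = h/p:

λ = h/p
λ = (6.626 × 10^-34 J·s) / (9.92 × 10^-23 kg·m/s)
λ = 6.68 × 10^-12 m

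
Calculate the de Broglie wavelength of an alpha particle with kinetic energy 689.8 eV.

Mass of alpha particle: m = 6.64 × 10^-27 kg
5.47 × 10^-13 m

Using λ = h/√(2mKE):

First convert KE to Joules: KE = 689.8 eV = 1.105 × 10^-16 J

λ = h/√(2mKE)
λ = (6.626 × 10^-34 J·s) / √(2 × 6.64 × 10^-27 kg × 1.105 × 10^-16 J)
λ = 5.47 × 10^-13 m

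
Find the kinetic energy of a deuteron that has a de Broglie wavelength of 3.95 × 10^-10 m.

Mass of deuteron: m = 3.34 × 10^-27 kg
4.21 × 10^-22 J (or 2.63 × 10^-3 eV)

From λ = h/√(2mKE), we solve for KE:

λ² = h²/(2mKE)
KE = h²/(2mλ²)
KE = (6.626 × 10^-34 J·s)² / (2 × 3.34 × 10^-27 kg × (3.95 × 10^-10 m)²)
KE = 4.21 × 10^-22 J
KE = 2.63 × 10^-3 eV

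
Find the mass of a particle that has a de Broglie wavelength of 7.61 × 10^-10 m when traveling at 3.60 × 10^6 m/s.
2.42 × 10^-31 kg

From the de Broglie relation λ = h/(mv), we solve for m:

m = h/(λv)
m = (6.626 × 10^-34 J·s) / (7.61 × 10^-10 m × 3.60 × 10^6 m/s)
m = 2.42 × 10^-31 kg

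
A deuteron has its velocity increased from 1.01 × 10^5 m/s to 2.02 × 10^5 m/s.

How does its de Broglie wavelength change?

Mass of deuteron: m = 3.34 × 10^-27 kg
The wavelength decreases by a factor of 2.

Using λ = h/(mv):

Initial wavelength: λ₁ = h/(mv₁) = 1.96 × 10^-12 m
Final wavelength: λ₂ = h/(mv₂) = 9.82 × 10^-13 m

Since λ ∝ 1/v, when velocity increases by a factor of 2, the wavelength decreases by a factor of 2.

λ₂/λ₁ = v₁/v₂ = 1/2

The wavelength decreases by a factor of 2.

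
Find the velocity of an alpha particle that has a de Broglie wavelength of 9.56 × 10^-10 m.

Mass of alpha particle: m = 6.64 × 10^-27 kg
1.04 × 10^2 m/s

From the de Broglie relation λ = h/(mv), we solve for v:

v = h/(mλ)
v = (6.626 × 10^-34 J·s) / (6.64 × 10^-27 kg × 9.56 × 10^-10 m)
v = 1.04 × 10^2 m/s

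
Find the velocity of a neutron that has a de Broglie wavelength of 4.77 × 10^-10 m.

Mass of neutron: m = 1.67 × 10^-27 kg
8.32 × 10^2 m/s

From the de Broglie relation λ = h/(mv), we solve for v:

v = h/(mλ)
v = (6.626 × 10^-34 J·s) / (1.67 × 10^-27 kg × 4.77 × 10^-10 m)
v = 8.32 × 10^2 m/s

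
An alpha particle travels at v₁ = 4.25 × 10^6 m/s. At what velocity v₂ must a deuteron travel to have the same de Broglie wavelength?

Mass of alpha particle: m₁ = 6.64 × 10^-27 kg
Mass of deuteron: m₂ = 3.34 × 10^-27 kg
v₂ = 8.45 × 10^6 m/s

For equal de Broglie wavelengths: λ₁ = λ₂

h/(m₁v₁) = h/(m₂v₂)
m₁v₁ = m₂v₂
v₂ = v₁ · (m₁/m₂)

v₂ = 4.25 × 10^6 m/s × (6.64 × 10^-27 kg / 3.34 × 10^-27 kg)
v₂ = 8.45 × 10^6 m/s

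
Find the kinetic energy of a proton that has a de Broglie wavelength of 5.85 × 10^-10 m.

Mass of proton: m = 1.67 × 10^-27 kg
3.84 × 10^-22 J (or 2.40 × 10^-3 eV)

From λ = h/√(2mKE), we solve for KE:

λ² = h²/(2mKE)
KE = h²/(2mλ²)
KE = (6.626 × 10^-34 J·s)² / (2 × 1.67 × 10^-27 kg × (5.85 × 10^-10 m)²)
KE = 3.84 × 10^-22 J
KE = 2.40 × 10^-3 eV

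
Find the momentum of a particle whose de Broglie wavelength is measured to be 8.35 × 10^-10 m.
7.94 × 10^-25 kg·m/s

From the de Broglie relation λ = h/p, we solve for p:

p = h/λ
p = (6.626 × 10^-34 J·s) / (8.35 × 10^-10 m)
p = 7.94 × 10^-25 kg·m/s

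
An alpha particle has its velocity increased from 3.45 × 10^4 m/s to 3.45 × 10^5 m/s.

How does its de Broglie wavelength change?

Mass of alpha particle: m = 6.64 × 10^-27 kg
The wavelength decreases by a factor of 10.

Using λ = h/(mv):

Initial wavelength: λ₁ = h/(mv₁) = 2.89 × 10^-12 m
Final wavelength: λ₂ = h/(mv₂) = 2.89 × 10^-13 m

Since λ ∝ 1/v, when velocity increases by a factor of 10, the wavelength decreases by a factor of 10.

λ₂/λ₁ = v₁/v₂ = 1/10

The wavelength decreases by a factor of 10.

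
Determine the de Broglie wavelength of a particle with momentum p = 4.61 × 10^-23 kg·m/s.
1.44 × 10^-11 m

Using the de Broglie relation λ = h/p:

λ = h/p
λ = (6.626 × 10^-34 J·s) / (4.61 × 10^-23 kg·m/s)
λ = 1.44 × 10^-11 m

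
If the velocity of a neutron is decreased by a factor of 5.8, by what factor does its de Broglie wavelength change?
The wavelength increases by a factor of 5.8.

From λ = h/(mv), the wavelength is inversely proportional to velocity:

λ ∝ 1/v

If v → v/5.8, then λ → 5.8λ

When velocity is decreased by a factor of 5.8, the wavelength increases by a factor of 5.8.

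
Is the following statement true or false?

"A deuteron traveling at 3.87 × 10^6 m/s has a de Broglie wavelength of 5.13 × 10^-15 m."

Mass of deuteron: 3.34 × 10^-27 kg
False

The claim is incorrect.

Using λ = h/(mv):
λ = (6.626 × 10^-34 J·s) / (3.34 × 10^-27 kg × 3.87 × 10^6 m/s)
λ = 5.13 × 10^-14 m

The actual wavelength differs from the claimed 5.13 × 10^-15 m.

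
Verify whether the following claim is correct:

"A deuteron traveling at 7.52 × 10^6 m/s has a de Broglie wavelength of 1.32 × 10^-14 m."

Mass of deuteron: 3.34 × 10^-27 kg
False

The claim is incorrect.

Using λ = h/(mv):
λ = (6.626 × 10^-34 J·s) / (3.34 × 10^-27 kg × 7.52 × 10^6 m/s)
λ = 2.64 × 10^-14 m

The actual wavelength differs from the claimed 1.32 × 10^-14 m.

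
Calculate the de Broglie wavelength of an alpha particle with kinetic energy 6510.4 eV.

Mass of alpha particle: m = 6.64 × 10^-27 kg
1.78 × 10^-13 m

Using λ = h/√(2mKE):

First convert KE to Joules: KE = 6510.4 eV = 1.043 × 10^-15 J

λ = h/√(2mKE)
λ = (6.626 × 10^-34 J·s) / √(2 × 6.64 × 10^-27 kg × 1.043 × 10^-15 J)
λ = 1.78 × 10^-13 m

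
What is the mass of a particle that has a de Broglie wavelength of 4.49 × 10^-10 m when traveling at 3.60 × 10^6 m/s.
4.10 × 10^-31 kg

From the de Broglie relation λ = h/(mv), we solve for m:

m = h/(λv)
m = (6.626 × 10^-34 J·s) / (4.49 × 10^-10 m × 3.60 × 10^6 m/s)
m = 4.10 × 10^-31 kg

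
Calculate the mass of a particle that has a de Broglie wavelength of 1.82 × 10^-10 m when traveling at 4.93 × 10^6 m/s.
7.38 × 10^-31 kg

From the de Broglie relation λ = h/(mv), we solve for m:

m = h/(λv)
m = (6.626 × 10^-34 J·s) / (1.82 × 10^-10 m × 4.93 × 10^6 m/s)
m = 7.38 × 10^-31 kg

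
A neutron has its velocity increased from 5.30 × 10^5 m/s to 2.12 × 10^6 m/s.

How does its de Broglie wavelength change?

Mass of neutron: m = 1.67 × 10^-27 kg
The wavelength decreases by a factor of 4.

Using λ = h/(mv):

Initial wavelength: λ₁ = h/(mv₁) = 7.49 × 10^-13 m
Final wavelength: λ₂ = h/(mv₂) = 1.87 × 10^-13 m

Since λ ∝ 1/v, when velocity increases by a factor of 4, the wavelength decreases by a factor of 4.

λ₂/λ₁ = v₁/v₂ = 1/4

The wavelength decreases by a factor of 4.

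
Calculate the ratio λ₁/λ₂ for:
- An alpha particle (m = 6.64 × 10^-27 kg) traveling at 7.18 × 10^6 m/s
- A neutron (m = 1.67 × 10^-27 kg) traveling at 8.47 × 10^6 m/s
λ₁/λ₂ = 0.297

Using λ = h/(mv):

λ₁ = h/(m₁v₁) = 1.39 × 10^-14 m
λ₂ = h/(m₂v₂) = 4.68 × 10^-14 m

Ratio λ₁/λ₂ = (m₂v₂)/(m₁v₁)
         = (1.67 × 10^-27 kg × 8.47 × 10^6 m/s) / (6.64 × 10^-27 kg × 7.18 × 10^6 m/s)
         = 0.297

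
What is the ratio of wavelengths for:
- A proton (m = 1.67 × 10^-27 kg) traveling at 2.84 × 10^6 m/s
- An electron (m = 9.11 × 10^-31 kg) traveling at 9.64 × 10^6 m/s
λ₁/λ₂ = 1.85 × 10^-3

Using λ = h/(mv):

λ₁ = h/(m₁v₁) = 1.40 × 10^-13 m
λ₂ = h/(m₂v₂) = 7.54 × 10^-11 m

Ratio λ₁/λ₂ = (m₂v₂)/(m₁v₁)
         = (9.11 × 10^-31 kg × 9.64 × 10^6 m/s) / (1.67 × 10^-27 kg × 2.84 × 10^6 m/s)
         = 1.85 × 10^-3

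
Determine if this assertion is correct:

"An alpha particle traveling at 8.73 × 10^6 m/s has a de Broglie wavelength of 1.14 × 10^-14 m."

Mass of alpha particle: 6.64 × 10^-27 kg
True

The claim is correct.

Using λ = h/(mv):
λ = (6.626 × 10^-34 J·s) / (6.64 × 10^-27 kg × 8.73 × 10^6 m/s)
λ = 1.14 × 10^-14 m

This matches the claimed value.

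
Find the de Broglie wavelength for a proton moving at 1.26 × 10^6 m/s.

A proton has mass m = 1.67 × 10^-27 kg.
3.15 × 10^-13 m

Using the de Broglie relation λ = h/(mv):

λ = h/(mv)
λ = (6.626 × 10^-34 J·s) / (1.67 × 10^-27 kg × 1.26 × 10^6 m/s)
λ = 3.15 × 10^-13 m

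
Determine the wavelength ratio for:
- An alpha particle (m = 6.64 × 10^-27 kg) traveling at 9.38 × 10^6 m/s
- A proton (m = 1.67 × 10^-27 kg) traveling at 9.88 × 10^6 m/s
λ₁/λ₂ = 0.265

Using λ = h/(mv):

λ₁ = h/(m₁v₁) = 1.06 × 10^-14 m
λ₂ = h/(m₂v₂) = 4.02 × 10^-14 m

Ratio λ₁/λ₂ = (m₂v₂)/(m₁v₁)
         = (1.67 × 10^-27 kg × 9.88 × 10^6 m/s) / (6.64 × 10^-27 kg × 9.38 × 10^6 m/s)
         = 0.265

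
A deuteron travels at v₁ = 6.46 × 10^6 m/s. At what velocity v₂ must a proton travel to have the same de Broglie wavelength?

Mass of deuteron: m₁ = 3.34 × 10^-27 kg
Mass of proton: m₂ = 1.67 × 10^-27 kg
v₂ = 1.29 × 10^7 m/s

For equal de Broglie wavelengths: λ₁ = λ₂

h/(m₁v₁) = h/(m₂v₂)
m₁v₁ = m₂v₂
v₂ = v₁ · (m₁/m₂)

v₂ = 6.46 × 10^6 m/s × (3.34 × 10^-27 kg / 1.67 × 10^-27 kg)
v₂ = 1.29 × 10^7 m/s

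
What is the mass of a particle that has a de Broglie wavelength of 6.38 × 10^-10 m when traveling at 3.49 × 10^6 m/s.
2.98 × 10^-31 kg

From the de Broglie relation λ = h/(mv), we solve for m:

m = h/(λv)
m = (6.626 × 10^-34 J·s) / (6.38 × 10^-10 m × 3.49 × 10^6 m/s)
m = 2.98 × 10^-31 kg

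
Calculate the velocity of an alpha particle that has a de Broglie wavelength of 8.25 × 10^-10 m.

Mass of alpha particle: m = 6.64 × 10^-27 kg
1.21 × 10^2 m/s

From the de Broglie relation λ = h/(mv), we solve for v:

v = h/(mλ)
v = (6.626 × 10^-34 J·s) / (6.64 × 10^-27 kg × 8.25 × 10^-10 m)
v = 1.21 × 10^2 m/s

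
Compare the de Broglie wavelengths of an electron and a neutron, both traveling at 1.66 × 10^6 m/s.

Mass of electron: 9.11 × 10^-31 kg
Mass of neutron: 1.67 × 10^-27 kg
The electron has the longer wavelength.

Using λ = h/(mv), since both particles have the same velocity, the wavelength depends only on mass.

For electron: λ₁ = h/(m₁v) = 4.38 × 10^-10 m
For neutron: λ₂ = h/(m₂v) = 2.39 × 10^-13 m

Since λ ∝ 1/m at constant velocity, the lighter particle has the longer wavelength.

The electron has the longer de Broglie wavelength.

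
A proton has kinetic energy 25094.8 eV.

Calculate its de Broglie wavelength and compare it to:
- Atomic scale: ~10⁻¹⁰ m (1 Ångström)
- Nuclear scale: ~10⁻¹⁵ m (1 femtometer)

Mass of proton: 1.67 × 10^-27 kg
λ = 1.81 × 10^-13 m, which is between nuclear and atomic scales.

Using λ = h/√(2mKE):

KE = 25094.8 eV = 4.021 × 10^-15 J

λ = h/√(2mKE)
λ = (6.626 × 10^-34 J·s) / √(2 × 1.67 × 10^-27 kg × 4.021 × 10^-15 J)
λ = 1.81 × 10^-13 m

Comparison:
- Atomic scale (10⁻¹⁰ m): λ is 0.0018× this size
- Nuclear scale (10⁻¹⁵ m): λ is 1.8e+02× this size

The wavelength is between nuclear and atomic scales.

This wavelength is appropriate for probing atomic structure but too large for nuclear physics experiments.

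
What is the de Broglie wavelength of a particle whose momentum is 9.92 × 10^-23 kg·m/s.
6.68 × 10^-12 m

Using the de Broglie relation λ = h/p:

λ = h/p
λ = (6.626 × 10^-34 J·s) / (9.92 × 10^-23 kg·m/s)
λ = 6.68 × 10^-12 m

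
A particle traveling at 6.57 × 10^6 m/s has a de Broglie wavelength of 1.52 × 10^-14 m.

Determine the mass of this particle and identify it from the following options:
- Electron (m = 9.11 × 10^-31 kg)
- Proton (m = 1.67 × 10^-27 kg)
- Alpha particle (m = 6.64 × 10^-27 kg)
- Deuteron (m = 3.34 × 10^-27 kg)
The particle is an alpha particle.

From λ = h/(mv), solve for mass:

m = h/(λv)
m = (6.626 × 10^-34 J·s) / (1.52 × 10^-14 m × 6.57 × 10^6 m/s)
m = 6.64 × 10^-27 kg

Comparing with the listed masses, this is closest to an alpha particle.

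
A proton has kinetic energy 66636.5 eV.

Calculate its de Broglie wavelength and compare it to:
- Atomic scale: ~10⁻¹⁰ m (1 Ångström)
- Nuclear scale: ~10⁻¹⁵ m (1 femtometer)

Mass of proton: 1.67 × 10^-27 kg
λ = 1.11 × 10^-13 m, which is between nuclear and atomic scales.

Using λ = h/√(2mKE):

KE = 66636.5 eV = 1.068 × 10^-14 J

λ = h/√(2mKE)
λ = (6.626 × 10^-34 J·s) / √(2 × 1.67 × 10^-27 kg × 1.068 × 10^-14 J)
λ = 1.11 × 10^-13 m

Comparison:
- Atomic scale (10⁻¹⁰ m): λ is 0.0011× this size
- Nuclear scale (10⁻¹⁵ m): λ is 1.1e+02× this size

The wavelength is between nuclear and atomic scales.

This wavelength is appropriate for probing atomic structure but too large for nuclear physics experiments.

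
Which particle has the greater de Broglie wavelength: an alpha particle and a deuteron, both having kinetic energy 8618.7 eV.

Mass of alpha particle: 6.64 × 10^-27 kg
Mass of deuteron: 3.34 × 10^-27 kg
The deuteron has the longer wavelength.

Using λ = h/√(2mKE):

For alpha particle: λ₁ = h/√(2m₁KE) = 1.55 × 10^-13 m
For deuteron: λ₂ = h/√(2m₂KE) = 2.18 × 10^-13 m

Since λ ∝ 1/√m at constant kinetic energy, the lighter particle has the longer wavelength.

The deuteron has the longer de Broglie wavelength.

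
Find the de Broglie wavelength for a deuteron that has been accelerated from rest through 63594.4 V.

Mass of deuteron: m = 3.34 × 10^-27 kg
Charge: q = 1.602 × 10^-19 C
8.03 × 10^-14 m

When a particle is accelerated through voltage V, it gains kinetic energy KE = qV.

The de Broglie wavelength is then λ = h/√(2mqV):

λ = h/√(2mqV)
λ = (6.626 × 10^-34 J·s) / √(2 × 3.34 × 10^-27 kg × 1.602 × 10^-19 C × 63594.4 V)
λ = 8.03 × 10^-14 m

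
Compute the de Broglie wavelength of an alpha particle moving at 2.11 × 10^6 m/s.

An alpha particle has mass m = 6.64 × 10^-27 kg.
4.73 × 10^-14 m

Using the de Broglie relation λ = h/(mv):

λ = h/(mv)
λ = (6.626 × 10^-34 J·s) / (6.64 × 10^-27 kg × 2.11 × 10^6 m/s)
λ = 4.73 × 10^-14 m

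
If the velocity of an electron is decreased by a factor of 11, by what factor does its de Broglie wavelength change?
The wavelength increases by a factor of 11.

From λ = h/(mv), the wavelength is inversely proportional to velocity:

λ ∝ 1/v

If v → v/11, then λ → 11λ

When velocity is decreased by a factor of 11, the wavelength increases by a factor of 11.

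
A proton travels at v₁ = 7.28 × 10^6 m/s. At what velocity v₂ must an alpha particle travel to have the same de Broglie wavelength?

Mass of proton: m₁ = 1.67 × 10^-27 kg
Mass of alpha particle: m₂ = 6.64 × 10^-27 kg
v₂ = 1.83 × 10^6 m/s

For equal de Broglie wavelengths: λ₁ = λ₂

h/(m₁v₁) = h/(m₂v₂)
m₁v₁ = m₂v₂
v₂ = v₁ · (m₁/m₂)

v₂ = 7.28 × 10^6 m/s × (1.67 × 10^-27 kg / 6.64 × 10^-27 kg)
v₂ = 1.83 × 10^6 m/s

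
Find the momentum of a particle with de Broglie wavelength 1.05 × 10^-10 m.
6.31 × 10^-24 kg·m/s

From the de Broglie relation λ = h/p, we solve for p:

p = h/λ
p = (6.626 × 10^-34 J·s) / (1.05 × 10^-10 m)
p = 6.31 × 10^-24 kg·m/s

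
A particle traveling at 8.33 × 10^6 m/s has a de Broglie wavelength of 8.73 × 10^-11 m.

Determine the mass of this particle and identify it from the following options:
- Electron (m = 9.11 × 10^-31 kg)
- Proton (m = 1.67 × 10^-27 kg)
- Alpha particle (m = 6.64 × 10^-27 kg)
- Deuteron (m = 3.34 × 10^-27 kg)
The particle is an electron.

From λ = h/(mv), solve for mass:

m = h/(λv)
m = (6.626 × 10^-34 J·s) / (8.73 × 10^-11 m × 8.33 × 10^6 m/s)
m = 9.11 × 10^-31 kg

Comparing with the listed masses, this is closest to an electron.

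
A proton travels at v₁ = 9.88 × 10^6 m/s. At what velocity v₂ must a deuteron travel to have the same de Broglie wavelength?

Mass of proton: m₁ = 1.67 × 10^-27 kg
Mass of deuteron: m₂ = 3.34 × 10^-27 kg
v₂ = 4.94 × 10^6 m/s

For equal de Broglie wavelengths: λ₁ = λ₂

h/(m₁v₁) = h/(m₂v₂)
m₁v₁ = m₂v₂
v₂ = v₁ · (m₁/m₂)

v₂ = 9.88 × 10^6 m/s × (1.67 × 10^-27 kg / 3.34 × 10^-27 kg)
v₂ = 4.94 × 10^6 m/s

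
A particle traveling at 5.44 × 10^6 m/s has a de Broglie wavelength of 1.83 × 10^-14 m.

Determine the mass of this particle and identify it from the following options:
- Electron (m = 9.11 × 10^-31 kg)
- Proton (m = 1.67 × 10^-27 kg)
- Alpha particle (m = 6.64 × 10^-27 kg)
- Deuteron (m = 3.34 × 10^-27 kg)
The particle is an alpha particle.

From λ = h/(mv), solve for mass:

m = h/(λv)
m = (6.626 × 10^-34 J·s) / (1.83 × 10^-14 m × 5.44 × 10^6 m/s)
m = 6.66 × 10^-27 kg

Comparing with the listed masses, this is closest to an alpha particle.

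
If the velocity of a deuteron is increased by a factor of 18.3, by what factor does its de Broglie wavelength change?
The wavelength decreases by a factor of 18.3.

From λ = h/(mv), the wavelength is inversely proportional to velocity:

λ ∝ 1/v

If v → 18.3v, then λ → λ/18.3

When velocity is increased by a factor of 18.3, the wavelength decreases by a factor of 18.3.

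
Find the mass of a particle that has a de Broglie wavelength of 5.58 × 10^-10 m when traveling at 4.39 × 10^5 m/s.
2.70 × 10^-30 kg

From the de Broglie relation λ = h/(mv), we solve for m:

m = h/(λv)
m = (6.626 × 10^-34 J·s) / (5.58 × 10^-10 m × 4.39 × 10^5 m/s)
m = 2.70 × 10^-30 kg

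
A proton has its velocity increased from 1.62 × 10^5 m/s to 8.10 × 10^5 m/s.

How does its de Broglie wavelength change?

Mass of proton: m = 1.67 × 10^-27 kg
The wavelength decreases by a factor of 5.

Using λ = h/(mv):

Initial wavelength: λ₁ = h/(mv₁) = 2.45 × 10^-12 m
Final wavelength: λ₂ = h/(mv₂) = 4.90 × 10^-13 m

Since λ ∝ 1/v, when velocity increases by a factor of 5, the wavelength decreases by a factor of 5.

λ₂/λ₁ = v₁/v₂ = 1/5

The wavelength decreases by a factor of 5.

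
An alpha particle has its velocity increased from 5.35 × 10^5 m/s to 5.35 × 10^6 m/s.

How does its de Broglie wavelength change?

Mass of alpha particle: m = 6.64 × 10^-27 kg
The wavelength decreases by a factor of 10.

Using λ = h/(mv):

Initial wavelength: λ₁ = h/(mv₁) = 1.87 × 10^-13 m
Final wavelength: λ₂ = h/(mv₂) = 1.87 × 10^-14 m

Since λ ∝ 1/v, when velocity increases by a factor of 10, the wavelength decreases by a factor of 10.

λ₂/λ₁ = v₁/v₂ = 1/10

The wavelength decreases by a factor of 10.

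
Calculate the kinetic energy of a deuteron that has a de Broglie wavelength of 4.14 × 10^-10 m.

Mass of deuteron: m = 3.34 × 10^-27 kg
3.83 × 10^-22 J (or 2.39 × 10^-3 eV)

From λ = h/√(2mKE), we solve for KE:

λ² = h²/(2mKE)
KE = h²/(2mλ²)
KE = (6.626 × 10^-34 J·s)² / (2 × 3.34 × 10^-27 kg × (4.14 × 10^-10 m)²)
KE = 3.83 × 10^-22 J
KE = 2.39 × 10^-3 eV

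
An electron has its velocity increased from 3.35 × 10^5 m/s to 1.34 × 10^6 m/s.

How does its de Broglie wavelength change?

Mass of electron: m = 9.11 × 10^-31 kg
The wavelength decreases by a factor of 4.

Using λ = h/(mv):

Initial wavelength: λ₁ = h/(mv₁) = 2.17 × 10^-9 m
Final wavelength: λ₂ = h/(mv₂) = 5.43 × 10^-10 m

Since λ ∝ 1/v, when velocity increases by a factor of 4, the wavelength decreases by a factor of 4.

λ₂/λ₁ = v₁/v₂ = 1/4

The wavelength decreases by a factor of 4.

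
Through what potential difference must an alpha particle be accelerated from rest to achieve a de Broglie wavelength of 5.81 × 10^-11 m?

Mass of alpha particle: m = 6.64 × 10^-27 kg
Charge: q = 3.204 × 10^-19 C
3.06 × 10^-2 V

From λ = h/√(2mqV), we solve for V:

λ² = h²/(2mqV)
V = h²/(2mqλ²)
V = (6.626 × 10^-34 J·s)² / (2 × 6.64 × 10^-27 kg × 3.204 × 10^-19 C × (5.81 × 10^-11 m)²)
V = 3.06 × 10^-2 V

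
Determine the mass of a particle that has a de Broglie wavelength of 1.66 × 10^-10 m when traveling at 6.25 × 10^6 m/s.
6.39 × 10^-31 kg

From the de Broglie relation λ = h/(mv), we solve for m:

m = h/(λv)
m = (6.626 × 10^-34 J·s) / (1.66 × 10^-10 m × 6.25 × 10^6 m/s)
m = 6.39 × 10^-31 kg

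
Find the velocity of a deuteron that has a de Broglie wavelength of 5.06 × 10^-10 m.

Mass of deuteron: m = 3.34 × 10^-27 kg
3.92 × 10^2 m/s

From the de Broglie relation λ = h/(mv), we solve for v:

v = h/(mλ)
v = (6.626 × 10^-34 J·s) / (3.34 × 10^-27 kg × 5.06 × 10^-10 m)
v = 3.92 × 10^2 m/s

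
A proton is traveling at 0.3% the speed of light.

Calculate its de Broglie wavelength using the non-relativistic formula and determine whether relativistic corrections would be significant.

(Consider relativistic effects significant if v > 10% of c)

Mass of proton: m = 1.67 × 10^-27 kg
No, relativistic corrections are not needed.

Using the non-relativistic de Broglie formula λ = h/(mv):

v = 0.3% × c = 8.994 × 10^5 m/s

λ = h/(mv)
λ = (6.626 × 10^-34 J·s) / (1.67 × 10^-27 kg × 8.994 × 10^5 m/s)
λ = 4.41 × 10^-13 m

Since v = 0.3% of c < 10% of c, relativistic corrections are NOT significant and this non-relativistic result is a good approximation.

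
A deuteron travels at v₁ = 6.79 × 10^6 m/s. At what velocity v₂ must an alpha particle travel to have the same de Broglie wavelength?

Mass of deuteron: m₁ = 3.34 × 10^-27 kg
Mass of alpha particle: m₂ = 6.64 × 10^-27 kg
v₂ = 3.42 × 10^6 m/s

For equal de Broglie wavelengths: λ₁ = λ₂

h/(m₁v₁) = h/(m₂v₂)
m₁v₁ = m₂v₂
v₂ = v₁ · (m₁/m₂)

v₂ = 6.79 × 10^6 m/s × (3.34 × 10^-27 kg / 6.64 × 10^-27 kg)
v₂ = 3.42 × 10^6 m/s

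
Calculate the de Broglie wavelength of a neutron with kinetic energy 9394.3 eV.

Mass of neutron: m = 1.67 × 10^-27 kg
2.96 × 10^-13 m

Using λ = h/√(2mKE):

First convert KE to Joules: KE = 9394.3 eV = 1.505 × 10^-15 J

λ = h/√(2mKE)
λ = (6.626 × 10^-34 J·s) / √(2 × 1.67 × 10^-27 kg × 1.505 × 10^-15 J)
λ = 2.96 × 10^-13 m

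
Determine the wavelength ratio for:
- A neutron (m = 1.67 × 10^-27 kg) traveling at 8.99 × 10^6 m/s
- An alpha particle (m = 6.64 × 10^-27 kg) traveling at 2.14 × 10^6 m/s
λ₁/λ₂ = 0.946

Using λ = h/(mv):

λ₁ = h/(m₁v₁) = 4.41 × 10^-14 m
λ₂ = h/(m₂v₂) = 4.66 × 10^-14 m

Ratio λ₁/λ₂ = (m₂v₂)/(m₁v₁)
         = (6.64 × 10^-27 kg × 2.14 × 10^6 m/s) / (1.67 × 10^-27 kg × 8.99 × 10^6 m/s)
         = 0.946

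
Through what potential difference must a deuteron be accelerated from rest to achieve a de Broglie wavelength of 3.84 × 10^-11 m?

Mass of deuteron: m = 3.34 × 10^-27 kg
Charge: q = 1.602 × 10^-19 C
2.78 × 10^-1 V

From λ = h/√(2mqV), we solve for V:

λ² = h²/(2mqV)
V = h²/(2mqλ²)
V = (6.626 × 10^-34 J·s)² / (2 × 3.34 × 10^-27 kg × 1.602 × 10^-19 C × (3.84 × 10^-11 m)²)
V = 2.78 × 10^-1 V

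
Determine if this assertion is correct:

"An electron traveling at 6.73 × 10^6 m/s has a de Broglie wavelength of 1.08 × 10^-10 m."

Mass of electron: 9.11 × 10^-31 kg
True

The claim is correct.

Using λ = h/(mv):
λ = (6.626 × 10^-34 J·s) / (9.11 × 10^-31 kg × 6.73 × 10^6 m/s)
λ = 1.08 × 10^-10 m

This matches the claimed value.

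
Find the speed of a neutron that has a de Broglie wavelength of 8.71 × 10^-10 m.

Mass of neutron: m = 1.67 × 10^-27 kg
4.56 × 10^2 m/s

From the de Broglie relation λ = h/(mv), we solve for v:

v = h/(mλ)
v = (6.626 × 10^-34 J·s) / (1.67 × 10^-27 kg × 8.71 × 10^-10 m)
v = 4.56 × 10^2 m/s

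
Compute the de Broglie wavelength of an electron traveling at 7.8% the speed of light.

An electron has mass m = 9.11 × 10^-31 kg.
3.11 × 10^-11 m

Using the de Broglie relation λ = h/(mv):

v = 7.8% × c = 2.338 × 10^7 m/s

λ = h/(mv)
λ = (6.626 × 10^-34 J·s) / (9.11 × 10^-31 kg × 2.338 × 10^7 m/s)
λ = 3.11 × 10^-11 m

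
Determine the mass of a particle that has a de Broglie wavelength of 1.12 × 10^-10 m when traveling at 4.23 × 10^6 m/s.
1.40 × 10^-30 kg

From the de Broglie relation λ = h/(mv), we solve for m:

m = h/(λv)
m = (6.626 × 10^-34 J·s) / (1.12 × 10^-10 m × 4.23 × 10^6 m/s)
m = 1.40 × 10^-30 kg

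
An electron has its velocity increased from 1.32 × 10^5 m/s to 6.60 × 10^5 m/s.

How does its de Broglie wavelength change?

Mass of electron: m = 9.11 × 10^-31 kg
The wavelength decreases by a factor of 5.

Using λ = h/(mv):

Initial wavelength: λ₁ = h/(mv₁) = 5.51 × 10^-9 m
Final wavelength: λ₂ = h/(mv₂) = 1.10 × 10^-9 m

Since λ ∝ 1/v, when velocity increases by a factor of 5, the wavelength decreases by a factor of 5.

λ₂/λ₁ = v₁/v₂ = 1/5

The wavelength decreases by a factor of 5.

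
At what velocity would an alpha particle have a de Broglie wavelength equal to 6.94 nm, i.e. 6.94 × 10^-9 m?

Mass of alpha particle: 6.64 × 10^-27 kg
1.44 × 10^1 m/s

From λ = h/(mv), solve for v:

v = h/(mλ)
v = (6.626 × 10^-34 J·s) / (6.64 × 10^-27 kg × 6.94 × 10^-9 m)
v = 1.44 × 10^1 m/s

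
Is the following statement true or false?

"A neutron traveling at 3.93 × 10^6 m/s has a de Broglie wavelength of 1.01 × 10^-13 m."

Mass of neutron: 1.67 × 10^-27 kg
True

The claim is correct.

Using λ = h/(mv):
λ = (6.626 × 10^-34 J·s) / (1.67 × 10^-27 kg × 3.93 × 10^6 m/s)
λ = 1.01 × 10^-13 m

This matches the claimed value.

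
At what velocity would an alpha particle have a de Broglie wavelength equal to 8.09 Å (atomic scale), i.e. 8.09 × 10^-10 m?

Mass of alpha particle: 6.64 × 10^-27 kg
1.23 × 10^2 m/s

From λ = h/(mv), solve for v:

v = h/(mλ)
v = (6.626 × 10^-34 J·s) / (6.64 × 10^-27 kg × 8.09 × 10^-10 m)
v = 1.23 × 10^2 m/s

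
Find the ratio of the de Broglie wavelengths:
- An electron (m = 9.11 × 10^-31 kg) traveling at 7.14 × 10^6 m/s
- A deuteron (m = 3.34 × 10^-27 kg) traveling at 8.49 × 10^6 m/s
λ₁/λ₂ = 4.36 × 10^3

Using λ = h/(mv):

λ₁ = h/(m₁v₁) = 1.02 × 10^-10 m
λ₂ = h/(m₂v₂) = 2.34 × 10^-14 m

Ratio λ₁/λ₂ = (m₂v₂)/(m₁v₁)
         = (3.34 × 10^-27 kg × 8.49 × 10^6 m/s) / (9.11 × 10^-31 kg × 7.14 × 10^6 m/s)
         = 4.36 × 10^3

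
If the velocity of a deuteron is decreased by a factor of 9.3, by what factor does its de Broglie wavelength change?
The wavelength increases by a factor of 9.3.

From λ = h/(mv), the wavelength is inversely proportional to velocity:

λ ∝ 1/v

If v → v/9.3, then λ → 9.3λ

When velocity is decreased by a factor of 9.3, the wavelength increases by a factor of 9.3.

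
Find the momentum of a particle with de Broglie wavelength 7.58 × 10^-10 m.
8.74 × 10^-25 kg·m/s

From the de Broglie relation λ = h/p, we solve for p:

p = h/λ
p = (6.626 × 10^-34 J·s) / (7.58 × 10^-10 m)
p = 8.74 × 10^-25 kg·m/s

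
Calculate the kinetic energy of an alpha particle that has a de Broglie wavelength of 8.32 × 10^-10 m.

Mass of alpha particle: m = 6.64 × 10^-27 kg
4.78 × 10^-23 J (or 2.98 × 10^-4 eV)

From λ = h/√(2mKE), we solve for KE:

λ² = h²/(2mKE)
KE = h²/(2mλ²)
KE = (6.626 × 10^-34 J·s)² / (2 × 6.64 × 10^-27 kg × (8.32 × 10^-10 m)²)
KE = 4.78 × 10^-23 J
KE = 2.98 × 10^-4 eV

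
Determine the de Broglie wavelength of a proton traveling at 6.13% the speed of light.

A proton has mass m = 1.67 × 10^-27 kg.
2.16 × 10^-14 m

Using the de Broglie relation λ = h/(mv):

v = 6.13% × c = 1.838 × 10^7 m/s

λ = h/(mv)
λ = (6.626 × 10^-34 J·s) / (1.67 × 10^-27 kg × 1.838 × 10^7 m/s)
λ = 2.16 × 10^-14 m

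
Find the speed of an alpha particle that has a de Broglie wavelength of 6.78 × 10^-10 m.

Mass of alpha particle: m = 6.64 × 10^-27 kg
1.47 × 10^2 m/s

From the de Broglie relation λ = h/(mv), we solve for v:

v = h/(mλ)
v = (6.626 × 10^-34 J·s) / (6.64 × 10^-27 kg × 6.78 × 10^-10 m)
v = 1.47 × 10^2 m/s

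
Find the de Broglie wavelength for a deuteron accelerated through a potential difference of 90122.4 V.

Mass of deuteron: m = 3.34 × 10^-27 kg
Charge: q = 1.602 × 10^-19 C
6.75 × 10^-14 m

When a particle is accelerated through voltage V, it gains kinetic energy KE = qV.

The de Broglie wavelength is then λ = h/√(2mqV):

λ = h/√(2mqV)
λ = (6.626 × 10^-34 J·s) / √(2 × 3.34 × 10^-27 kg × 1.602 × 10^-19 C × 90122.4 V)
λ = 6.75 × 10^-14 m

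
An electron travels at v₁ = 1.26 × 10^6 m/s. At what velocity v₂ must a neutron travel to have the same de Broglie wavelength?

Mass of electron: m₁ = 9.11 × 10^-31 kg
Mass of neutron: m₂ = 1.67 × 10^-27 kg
v₂ = 6.87 × 10^2 m/s

For equal de Broglie wavelengths: λ₁ = λ₂

h/(m₁v₁) = h/(m₂v₂)
m₁v₁ = m₂v₂
v₂ = v₁ · (m₁/m₂)

v₂ = 1.26 × 10^6 m/s × (9.11 × 10^-31 kg / 1.67 × 10^-27 kg)
v₂ = 6.87 × 10^2 m/s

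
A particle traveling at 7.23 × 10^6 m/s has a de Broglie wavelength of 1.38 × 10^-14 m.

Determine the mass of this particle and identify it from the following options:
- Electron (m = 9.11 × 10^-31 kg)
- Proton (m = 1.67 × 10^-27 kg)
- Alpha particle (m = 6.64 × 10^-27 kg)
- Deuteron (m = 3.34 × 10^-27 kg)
The particle is an alpha particle.

From λ = h/(mv), solve for mass:

m = h/(λv)
m = (6.626 × 10^-34 J·s) / (1.38 × 10^-14 m × 7.23 × 10^6 m/s)
m = 6.64 × 10^-27 kg

Comparing with the listed masses, this is closest to an alpha particle.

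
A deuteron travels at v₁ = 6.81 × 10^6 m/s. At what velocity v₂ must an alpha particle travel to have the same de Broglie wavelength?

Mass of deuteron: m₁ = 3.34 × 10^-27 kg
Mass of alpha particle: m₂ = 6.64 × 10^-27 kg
v₂ = 3.43 × 10^6 m/s

For equal de Broglie wavelengths: λ₁ = λ₂

h/(m₁v₁) = h/(m₂v₂)
m₁v₁ = m₂v₂
v₂ = v₁ · (m₁/m₂)

v₂ = 6.81 × 10^6 m/s × (3.34 × 10^-27 kg / 6.64 × 10^-27 kg)
v₂ = 3.43 × 10^6 m/s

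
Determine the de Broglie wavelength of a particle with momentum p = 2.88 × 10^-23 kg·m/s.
2.30 × 10^-11 m

Using the de Broglie relation λ = h/p:

λ = h/p
λ = (6.626 × 10^-34 J·s) / (2.88 × 10^-23 kg·m/s)
λ = 2.30 × 10^-11 m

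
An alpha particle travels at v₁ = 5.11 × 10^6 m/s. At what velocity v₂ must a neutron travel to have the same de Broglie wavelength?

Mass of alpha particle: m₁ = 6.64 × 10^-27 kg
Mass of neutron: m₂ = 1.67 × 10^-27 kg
v₂ = 2.03 × 10^7 m/s

For equal de Broglie wavelengths: λ₁ = λ₂

h/(m₁v₁) = h/(m₂v₂)
m₁v₁ = m₂v₂
v₂ = v₁ · (m₁/m₂)

v₂ = 5.11 × 10^6 m/s × (6.64 × 10^-27 kg / 1.67 × 10^-27 kg)
v₂ = 2.03 × 10^7 m/s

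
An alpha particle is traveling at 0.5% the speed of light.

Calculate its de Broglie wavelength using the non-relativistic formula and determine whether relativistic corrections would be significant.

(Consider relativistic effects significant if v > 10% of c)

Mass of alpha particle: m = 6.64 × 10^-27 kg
No, relativistic corrections are not needed.

Using the non-relativistic de Broglie formula λ = h/(mv):

v = 0.5% × c = 1.499 × 10^6 m/s

λ = h/(mv)
λ = (6.626 × 10^-34 J·s) / (6.64 × 10^-27 kg × 1.499 × 10^6 m/s)
λ = 6.66 × 10^-14 m

Since v = 0.5% of c < 10% of c, relativistic corrections are NOT significant and this non-relativistic result is a good approximation.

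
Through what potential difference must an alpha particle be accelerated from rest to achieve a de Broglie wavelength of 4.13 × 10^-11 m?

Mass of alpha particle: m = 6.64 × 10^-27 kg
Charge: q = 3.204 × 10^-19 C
6.05 × 10^-2 V

From λ = h/√(2mqV), we solve for V:

λ² = h²/(2mqV)
V = h²/(2mqλ²)
V = (6.626 × 10^-34 J·s)² / (2 × 6.64 × 10^-27 kg × 3.204 × 10^-19 C × (4.13 × 10^-11 m)²)
V = 6.05 × 10^-2 V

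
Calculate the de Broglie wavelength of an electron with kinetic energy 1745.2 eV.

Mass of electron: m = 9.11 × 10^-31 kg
2.94 × 10^-11 m

Using λ = h/√(2mKE):

First convert KE to Joules: KE = 1745.2 eV = 2.796 × 10^-16 J

λ = h/√(2mKE)
λ = (6.626 × 10^-34 J·s) / √(2 × 9.11 × 10^-31 kg × 2.796 × 10^-16 J)
λ = 2.94 × 10^-11 m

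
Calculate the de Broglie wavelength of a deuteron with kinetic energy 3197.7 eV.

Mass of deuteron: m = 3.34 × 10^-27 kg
3.58 × 10^-13 m

Using λ = h/√(2mKE):

First convert KE to Joules: KE = 3197.7 eV = 5.123 × 10^-16 J

λ = h/√(2mKE)
λ = (6.626 × 10^-34 J·s) / √(2 × 3.34 × 10^-27 kg × 5.123 × 10^-16 J)
λ = 3.58 × 10^-13 m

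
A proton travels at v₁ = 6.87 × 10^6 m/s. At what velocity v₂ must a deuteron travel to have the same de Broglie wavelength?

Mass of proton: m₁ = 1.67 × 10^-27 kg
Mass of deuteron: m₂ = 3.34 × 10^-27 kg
v₂ = 3.44 × 10^6 m/s

For equal de Broglie wavelengths: λ₁ = λ₂

h/(m₁v₁) = h/(m₂v₂)
m₁v₁ = m₂v₂
v₂ = v₁ · (m₁/m₂)

v₂ = 6.87 × 10^6 m/s × (1.67 × 10^-27 kg / 3.34 × 10^-27 kg)
v₂ = 3.44 × 10^6 m/s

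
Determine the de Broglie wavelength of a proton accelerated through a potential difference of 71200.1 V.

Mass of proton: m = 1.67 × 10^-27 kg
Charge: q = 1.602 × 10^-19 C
1.07 × 10^-13 m

When a particle is accelerated through voltage V, it gains kinetic energy KE = qV.

The de Broglie wavelength is then λ = h/√(2mqV):

λ = h/√(2mqV)
λ = (6.626 × 10^-34 J·s) / √(2 × 1.67 × 10^-27 kg × 1.602 × 10^-19 C × 71200.1 V)
λ = 1.07 × 10^-13 m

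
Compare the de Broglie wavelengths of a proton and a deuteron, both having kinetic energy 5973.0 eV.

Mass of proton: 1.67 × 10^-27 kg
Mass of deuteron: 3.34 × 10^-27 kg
The proton has the longer wavelength.

Using λ = h/√(2mKE):

For proton: λ₁ = h/√(2m₁KE) = 3.71 × 10^-13 m
For deuteron: λ₂ = h/√(2m₂KE) = 2.62 × 10^-13 m

Since λ ∝ 1/√m at constant kinetic energy, the lighter particle has the longer wavelength.

The proton has the longer de Broglie wavelength.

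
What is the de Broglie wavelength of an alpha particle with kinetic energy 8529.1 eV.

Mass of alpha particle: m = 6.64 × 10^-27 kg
1.56 × 10^-13 m

Using λ = h/√(2mKE):

First convert KE to Joules: KE = 8529.1 eV = 1.367 × 10^-15 J

λ = h/√(2mKE)
λ = (6.626 × 10^-34 J·s) / √(2 × 6.64 × 10^-27 kg × 1.367 × 10^-15 J)
λ = 1.56 × 10^-13 m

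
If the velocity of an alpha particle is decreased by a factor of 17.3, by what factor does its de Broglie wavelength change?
The wavelength increases by a factor of 17.3.

From λ = h/(mv), the wavelength is inversely proportional to velocity:

λ ∝ 1/v

If v → v/17.3, then λ → 17.3λ

When velocity is decreased by a factor of 17.3, the wavelength increases by a factor of 17.3.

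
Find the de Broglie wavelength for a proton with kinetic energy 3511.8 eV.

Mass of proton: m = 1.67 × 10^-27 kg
4.83 × 10^-13 m

Using λ = h/√(2mKE):

First convert KE to Joules: KE = 3511.8 eV = 5.627 × 10^-16 J

λ = h/√(2mKE)
λ = (6.626 × 10^-34 J·s) / √(2 × 1.67 × 10^-27 kg × 5.627 × 10^-16 J)
λ = 4.83 × 10^-13 m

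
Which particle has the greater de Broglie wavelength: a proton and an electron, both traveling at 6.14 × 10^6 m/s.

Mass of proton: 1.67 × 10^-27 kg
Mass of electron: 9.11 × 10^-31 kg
The electron has the longer wavelength.

Using λ = h/(mv), since both particles have the same velocity, the wavelength depends only on mass.

For proton: λ₁ = h/(m₁v) = 6.46 × 10^-14 m
For electron: λ₂ = h/(m₂v) = 1.18 × 10^-10 m

Since λ ∝ 1/m at constant velocity, the lighter particle has the longer wavelength.

The electron has the longer de Broglie wavelength.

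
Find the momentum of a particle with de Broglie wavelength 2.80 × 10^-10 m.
2.37 × 10^-24 kg·m/s

From the de Broglie relation λ = h/p, we solve for p:

p = h/λ
p = (6.626 × 10^-34 J·s) / (2.80 × 10^-10 m)
p = 2.37 × 10^-24 kg·m/s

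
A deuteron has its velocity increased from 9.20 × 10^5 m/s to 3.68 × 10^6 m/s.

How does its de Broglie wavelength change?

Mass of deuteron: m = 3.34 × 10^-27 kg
The wavelength decreases by a factor of 4.

Using λ = h/(mv):

Initial wavelength: λ₁ = h/(mv₁) = 2.16 × 10^-13 m
Final wavelength: λ₂ = h/(mv₂) = 5.39 × 10^-14 m

Since λ ∝ 1/v, when velocity increases by a factor of 4, the wavelength decreases by a factor of 4.

λ₂/λ₁ = v₁/v₂ = 1/4

The wavelength decreases by a factor of 4.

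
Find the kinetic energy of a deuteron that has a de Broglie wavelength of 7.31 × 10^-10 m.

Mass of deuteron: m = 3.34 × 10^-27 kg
1.23 × 10^-22 J (or 7.68 × 10^-4 eV)

From λ = h/√(2mKE), we solve for KE:

λ² = h²/(2mKE)
KE = h²/(2mλ²)
KE = (6.626 × 10^-34 J·s)² / (2 × 3.34 × 10^-27 kg × (7.31 × 10^-10 m)²)
KE = 1.23 × 10^-22 J
KE = 7.68 × 10^-4 eV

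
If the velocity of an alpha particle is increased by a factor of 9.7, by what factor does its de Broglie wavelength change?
The wavelength decreases by a factor of 9.7.

From λ = h/(mv), the wavelength is inversely proportional to velocity:

λ ∝ 1/v

If v → 9.7v, then λ → λ/9.7

When velocity is increased by a factor of 9.7, the wavelength decreases by a factor of 9.7.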